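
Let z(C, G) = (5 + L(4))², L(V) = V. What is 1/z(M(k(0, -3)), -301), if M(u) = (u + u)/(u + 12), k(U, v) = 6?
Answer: 1/81 ≈ 0.012346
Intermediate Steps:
M(u) = 2*u/(12 + u) (M(u) = (2*u)/(12 + u) = 2*u/(12 + u))
z(C, G) = 81 (z(C, G) = (5 + 4)² = 9² = 81)
1/z(M(k(0, -3)), -301) = 1/81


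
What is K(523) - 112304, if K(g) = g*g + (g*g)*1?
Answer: 434754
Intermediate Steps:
K(g) = 2*g² (K(g) = g² + g²*1 = g² + g² = 2*g²)
K(523) - 112304 = 2*523² - 112304 = 2*273529 - 112304 = 547058 - 112304 = 434754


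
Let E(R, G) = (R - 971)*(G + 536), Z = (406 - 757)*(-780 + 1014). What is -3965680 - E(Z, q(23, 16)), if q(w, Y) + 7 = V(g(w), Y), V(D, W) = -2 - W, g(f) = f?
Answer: 38500975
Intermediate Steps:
q(w, Y) = -9 - Y (q(w, Y) = -7 + (-2 - Y) = -9 - Y)
Z = -82134 (Z = -351*234 = -82134)
E(R, G) = (-971 + R)*(536 + G)
-3965680 - E(Z, q(23, 16)) = -3965680 - (-520456 - 971*(-9 - 1*16) + 536*(-82134) + (-9 - 1*16)*(-82134)) = -3965680 - (-520456 - 971*(-9 - 16) - 44023824 + (-9 - 16)*(-82134)) = -3965680 - (-520456 - 971*(-25) - 44023824 - 25*(-82134)) = -3965680 - (-520456 + 24275 - 44023824 + 2053350) = -3965680 - 1*(-42466655) = -3965680 + 42466655 = 38500975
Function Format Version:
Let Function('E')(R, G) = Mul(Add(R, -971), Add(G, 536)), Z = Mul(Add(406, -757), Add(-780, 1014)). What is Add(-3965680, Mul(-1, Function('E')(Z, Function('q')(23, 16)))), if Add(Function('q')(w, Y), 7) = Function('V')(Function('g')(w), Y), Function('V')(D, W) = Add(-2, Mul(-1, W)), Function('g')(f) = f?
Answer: 38500975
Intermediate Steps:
Function('q')(w, Y) = Add(-9, Mul(-1, Y)) (Function('q')(w, Y) = Add(-7, Add(-2, Mul(-1, Y))) = Add(-9, Mul(-1, Y)))
Z = -82134 (Z = Mul(-351, 234) = -82134)
Function('E')(R, G) = Mul(Add(-971, R), Add(536, G))
Add(-3965680, Mul(-1, Function('E')(Z, Function('q')(23, 16)))) = Add(-3965680, Mul(-1, Add(-520456, Mul(-971, Add(-9, Mul(-1, 16))), Mul(536, -82134), Mul(Add(-9, Mul(-1, 16)), -82134)))) = Add(-3965680, Mul(-1, Add(-520456, Mul(-971, Add(-9, -16)), -44023824, Mul(Add(-9, -16), -82134)))) = Add(-3965680, Mul(-1, Add(-520456, Mul(-971, -25), -44023824, Mul(-25, -82134)))) = Add(-3965680, Mul(-1, Add(-520456, 24275, -44023824, 2053350))) = Add(-3965680, Mul(-1, -42466655)) = Add(-3965680, 42466655) = 38500975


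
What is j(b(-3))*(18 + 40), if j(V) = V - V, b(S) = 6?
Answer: 0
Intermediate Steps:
j(V) = 0
j(b(-3))*(18 + 40) = 0*(18 + 40) = 0*58 = 0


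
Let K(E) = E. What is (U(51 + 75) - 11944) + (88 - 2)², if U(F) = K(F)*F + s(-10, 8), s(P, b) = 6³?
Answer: 11544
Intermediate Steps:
s(P, b) = 216
U(F) = 216 + F² (U(F) = F*F + 216 = F² + 216 = 216 + F²)
(U(51 + 75) - 11944) + (88 - 2)² = ((216 + (51 + 75)²) - 11944) + (88 - 2)² = ((216 + 126²) - 11944) + 86² = ((216 + 15876) - 11944) + 7396 = (16092 - 11944) + 7396 = 4148 + 7396 = 11544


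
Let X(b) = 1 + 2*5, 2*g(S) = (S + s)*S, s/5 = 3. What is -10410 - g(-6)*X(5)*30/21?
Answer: -69900/7 ≈ -9985.7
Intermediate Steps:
s = 15 (s = 5*3 = 15)
g(S) = S*(15 + S)/2 (g(S) = ((S + 15)*S)/2 = ((15 + S)*S)/2 = (S*(15 + S))/2 = S*(15 + S)/2)
X(b) = 11 (X(b) = 1 + 10 = 11)
-10410 - g(-6)*X(5)*30/21 = -10410 - ((1/2)*(-6)*(15 - 6))*11*30/21 = -10410 - ((1/2)*(-6)*9)*11*30*(1/21) = -10410 - (-27*11)*10/7 = -10410 - (-297)*10/7 = -10410 - 1*(-2970/7) = -10410 + 2970/7 = -69900/7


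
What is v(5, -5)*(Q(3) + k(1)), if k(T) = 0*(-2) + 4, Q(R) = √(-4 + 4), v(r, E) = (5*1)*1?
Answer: 20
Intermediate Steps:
v(r, E) = 5 (v(r, E) = 5*1 = 5)
Q(R) = 0 (Q(R) = √0 = 0)
k(T) = 4 (k(T) = 0 + 4 = 4)
v(5, -5)*(Q(3) + k(1)) = 5*(0 + 4) = 5*4 = 20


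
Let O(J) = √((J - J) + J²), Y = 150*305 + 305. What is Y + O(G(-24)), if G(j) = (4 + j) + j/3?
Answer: 46083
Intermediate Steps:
Y = 46055 (Y = 45750 + 305 = 46055)
G(j) = 4 + 4*j/3 (G(j) = (4 + j) + j*(⅓) = (4 + j) + j/3 = 4 + 4*j/3)
O(J) = √(J²) (O(J) = √(0 + J²) = √(J²))
Y + O(G(-24)) = 46055 + √((4 + (4/3)*(-24))²) = 46055 + √((4 - 32)²) = 46055 + √((-28)²) = 46055 + √784 = 46055 + 28 = 46083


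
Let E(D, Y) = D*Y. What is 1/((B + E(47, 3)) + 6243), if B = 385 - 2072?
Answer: 1/4697 ≈ 0.00021290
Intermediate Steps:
B = -1687
1/((B + E(47, 3)) + 6243) = 1/((-1687 + 47*3) + 6243) = 1/((-1687 + 141) + 6243) = 1/(-1546 + 6243) = 1/4697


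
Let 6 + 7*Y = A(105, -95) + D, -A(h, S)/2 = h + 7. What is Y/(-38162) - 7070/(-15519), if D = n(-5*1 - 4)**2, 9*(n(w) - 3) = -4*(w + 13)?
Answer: 7298422331/15990374106 ≈ 0.45643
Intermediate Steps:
n(w) = -25/9 - 4*w/9 (n(w) = 3 + (-4*(w + 13))/9 = 3 + (-4*(13 + w))/9 = 3 + (-52 - 4*w)/9 = 3 + (-52/9 - 4*w/9) = -25/9 - 4*w/9)
A(h, S) = -14 - 2*h (A(h, S) = -2*(h + 7) = -2*(7 + h) = -14 - 2*h)
D = 121/81 (D = (-25/9 - 4*(-5*1 - 4)/9)**2 = (-25/9 - 4*(-5 - 4)/9)**2 = (-25/9 - 4/9*(-9))**2 = (-25/9 + 4)**2 = (11/9)**2 = 121/81 ≈ 1.4938)
Y = -18509/567 (Y = -6/7 + ((-14 - 2*105) + 121/81)/7 = -6/7 + ((-14 - 210) + 121/81)/7 = -6/7 + (-224 + 121/81)/7 = -6/7 + (1/7)*(-18023/81) = -6/7 - 18023/567 = -18509/567 ≈ -32.644)
Y/(-38162) - 7070/(-15519) = -18509/567/(-38162) - 7070/(-15519) = -18509/567*(-1/38162) - 7070*(-1/15519) = 18509/21637854 + 1010/2217 = 7298422331/15990374106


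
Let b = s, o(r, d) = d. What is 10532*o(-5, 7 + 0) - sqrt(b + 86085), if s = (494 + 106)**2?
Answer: 73724 - 3*sqrt(49565) ≈ 73056.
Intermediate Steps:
s = 360000 (s = 600**2 = 360000)
b = 360000
10532*o(-5, 7 + 0) - sqrt(b + 86085) = 10532*(7 + 0) - sqrt(360000 + 86085) = 10532*7 - sqrt(446085) = 73724 - 3*sqrt(49565)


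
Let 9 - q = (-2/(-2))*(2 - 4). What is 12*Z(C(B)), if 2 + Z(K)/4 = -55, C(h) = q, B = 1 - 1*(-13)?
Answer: -2736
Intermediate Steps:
q = 11 (q = 9 - (-2/(-2))*(2 - 4) = 9 - (-2*(-½))*(-2) = 9 - (-2) = 9 - 1*(-2) = 9 + 2 = 11)
B = 14 (B = 1 + 13 = 14)
C(h) = 11
Z(K) = -228 (Z(K) = -8 + 4*(-55) = -8 - 220 = -228)
12*Z(C(B)) = 12*(-228) = -2736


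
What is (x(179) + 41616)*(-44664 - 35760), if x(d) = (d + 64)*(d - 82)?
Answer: -5242599288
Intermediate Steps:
x(d) = (-82 + d)*(64 + d) (x(d) = (64 + d)*(-82 + d) = (-82 + d)*(64 + d))
(x(179) + 41616)*(-44664 - 35760) = ((-5248 + 179**2 - 18*179) + 41616)*(-44664 - 35760) = ((-5248 + 32041 - 3222) + 41616)*(-80424) = (23571 + 41616)*(-80424) = 65187*(-80424) = -5242599288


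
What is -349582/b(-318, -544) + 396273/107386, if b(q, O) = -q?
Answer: -18707098919/17074374 ≈ -1095.6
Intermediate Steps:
-349582/b(-318, -544) + 396273/107386 = -349582/((-1*(-318))) + 396273/107386 = -349582/318 + 396273*(1/107386) = -349582*1/318 + 396273/107386 = -174791/159 + 396273/107386 = -18707098919/17074374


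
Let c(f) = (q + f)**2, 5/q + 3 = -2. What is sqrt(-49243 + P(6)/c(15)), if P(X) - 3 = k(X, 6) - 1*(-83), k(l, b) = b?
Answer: 2*I*sqrt(603221)/7 ≈ 221.91*I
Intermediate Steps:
q = -1 (q = 5/(-3 - 2) = 5/(-5) = 5*(-1/5) = -1)
c(f) = (-1 + f)**2
P(X) = 92 (P(X) = 3 + (6 - 1*(-83)) = 3 + (6 + 83) = 3 + 89 = 92)
sqrt(-49243 + P(6)/c(15)) = sqrt(-49243 + 92/((-1 + 15)**2)) = sqrt(-49243 + 92/(14**2)) = sqrt(-49243 + 92/196) = sqrt(-49243 + 92*(1/196)) = sqrt(-49243 + 23/49) = sqrt(-2412884/49) = 2*I*sqrt(603221)/7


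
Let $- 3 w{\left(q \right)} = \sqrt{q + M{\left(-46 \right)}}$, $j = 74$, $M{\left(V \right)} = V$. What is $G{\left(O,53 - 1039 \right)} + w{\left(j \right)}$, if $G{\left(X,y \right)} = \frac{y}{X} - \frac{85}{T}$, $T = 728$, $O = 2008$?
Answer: $- \frac{111061}{182728} - \frac{2 \sqrt{7}}{3} \approx -2.3716$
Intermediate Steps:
$w{\left(q \right)} = - \frac{\sqrt{-46 + q}}{3}$ ($w{\left(q \right)} = - \frac{\sqrt{q - 46}}{3} = - \frac{\sqrt{-46 + q}}{3}$)
$G{\left(X,y \right)} = - \frac{85}{728} + \frac{y}{X}$ ($G{\left(X,y \right)} = \frac{y}{X} - \frac{85}{728} = - \frac{85}{728} + \frac{y}{X}$)
$G{\left(O,53 - 1039 \right)} + w{\left(j \right)} = \left(- \frac{85}{728} + \frac{53 - 1039}{2008}\right) - \frac{\sqrt{-46 + 74}}{3} = \left(- \frac{85}{728} - \frac{493}{1004}\right) - \frac{\sqrt{28}}{3} = \left(- \frac{85}{728} - \frac{493}{1004}\right) - \frac{2 \sqrt{7}}{3} = - \frac{111061}{182728} - \frac{2 \sqrt{7}}{3}$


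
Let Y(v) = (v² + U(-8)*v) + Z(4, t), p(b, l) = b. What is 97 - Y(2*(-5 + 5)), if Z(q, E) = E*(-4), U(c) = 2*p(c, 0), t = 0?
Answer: 97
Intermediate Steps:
U(c) = 2*c
Z(q, E) = -4*E
Y(v) = v² - 16*v (Y(v) = (v² + (2*(-8))*v) - 4*0 = (v² - 16*v) + 0 = v² - 16*v)
97 - Y(2*(-5 + 5)) = 97 - 2*(-5 + 5)*(-16 + 2*(-5 + 5)) = 97 - 2*0*(-16 + 2*0) = 97 - 0*(-16 + 0) = 97 - 0*(-16) = 97 - 1*0 = 97 + 0 = 97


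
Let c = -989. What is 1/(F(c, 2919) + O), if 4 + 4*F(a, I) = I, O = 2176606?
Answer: 4/8709339 ≈ 4.5928e-7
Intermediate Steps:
F(a, I) = -1 + I/4
1/(F(c, 2919) + O) = 1/((-1 + (¼)*2919) + 2176606) = 1/((-1 + 2919/4) + 2176606) = 1/(2915/4 + 2176606) = 1/(8709339/4) = 4/8709339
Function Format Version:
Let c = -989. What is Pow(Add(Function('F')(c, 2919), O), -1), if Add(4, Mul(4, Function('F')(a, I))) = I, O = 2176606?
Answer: Rational(4, 8709339) ≈ 4.5928e-7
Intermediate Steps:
Function('F')(a, I) = Add(-1, Mul(Rational(1, 4), I))
Pow(Add(Function('F')(c, 2919), O), -1) = Pow(Add(Add(-1, Mul(Rational(1, 4), 2919)), 2176606), -1) = Pow(Add(Add(-1, Rational(2919, 4)), 2176606), -1) = Pow(Add(Rational(2915, 4), 2176606), -1) = Pow(Rational(8709339, 4), -1) = Rational(4, 8709339)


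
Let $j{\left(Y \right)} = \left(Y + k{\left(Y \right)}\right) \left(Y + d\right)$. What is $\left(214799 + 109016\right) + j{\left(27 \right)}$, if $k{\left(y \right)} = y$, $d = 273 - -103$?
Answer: $345577$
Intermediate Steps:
$d = 376$ ($d = 273 + 103 = 376$)
$j{\left(Y \right)} = 2 Y \left(376 + Y\right)$ ($j{\left(Y \right)} = \left(Y + Y\right) \left(Y + 376\right) = 2 Y \left(376 + Y\right)$)
$\left(214799 + 109016\right) + j{\left(27 \right)} = \left(214799 + 109016\right) + 2 \cdot 27 \left(376 + 27\right) = 323815 + 2 \cdot 27 \cdot 403 = 323815 + 21762 = 345577$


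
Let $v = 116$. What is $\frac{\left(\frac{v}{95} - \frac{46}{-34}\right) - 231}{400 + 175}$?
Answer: $- \frac{368908}{928625} \approx -0.39726$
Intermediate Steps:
$\frac{\left(\frac{v}{95} - \frac{46}{-34}\right) - 231}{400 + 175} = \frac{\left(\frac{116}{95} - \frac{46}{-34}\right) - 231}{400 + 175} = \frac{\left(116 \cdot \frac{1}{95} - - \frac{23}{17}\right) - 231}{575} = \left(\left(\frac{116}{95} + \frac{23}{17}\right) - 231\right) \frac{1}{575} = \left(\frac{4157}{1615} - 231\right) \frac{1}{575} = \left(- \frac{368908}{1615}\right) \frac{1}{575} = - \frac{368908}{928625}$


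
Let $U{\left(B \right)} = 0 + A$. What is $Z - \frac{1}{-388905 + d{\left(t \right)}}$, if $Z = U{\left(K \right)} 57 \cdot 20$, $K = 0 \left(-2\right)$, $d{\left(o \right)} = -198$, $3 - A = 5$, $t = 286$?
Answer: $- \frac{887154839}{389103} \approx -2280.0$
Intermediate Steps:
$A = -2$ ($A = 3 - 5 = -2$)
$K = 0$
$U{\left(B \right)} = -2$ ($U{\left(B \right)} = 0 - 2 = -2$)
$Z = -2280$ ($Z = \left(-2\right) 57 \cdot 20 = \left(-114\right) 20 = -2280$)
$Z - \frac{1}{-388905 + d{\left(t \right)}} = -2280 - \frac{1}{-388905 - 198} = -2280 - \frac{1}{-389103} = -2280 - - \frac{1}{389103} = -2280 + \frac{1}{389103} = - \frac{887154839}{389103}$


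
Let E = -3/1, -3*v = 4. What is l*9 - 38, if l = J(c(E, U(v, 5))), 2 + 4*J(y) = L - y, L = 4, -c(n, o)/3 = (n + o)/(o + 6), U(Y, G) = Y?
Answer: -2227/56 ≈ -39.768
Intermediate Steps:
v = -4/3 (v = -⅓*4 = -4/3 ≈ -1.3333)
E = -3 (E = -3*1 = -3)
c(n, o) = -3*(n + o)/(6 + o) (c(n, o) = -3*(n + o)/(o + 6) = -3*(n + o)/(6 + o))
J(y) = ½ - y/4 (J(y) = -½ + (4 - y)/4 = -½ + (1 - y/4) = ½ - y/4)
l = -11/56 (l = ½ - 3*(-1*(-3) - 1*(-4/3))/(4*(6 - 4/3)) = ½ - 3*(3 + 4/3)/(4*14/3) = ½ - 3*3*13/(4*14*3) = ½ - ¼*39/14 = ½ - 39/56 = -11/56 ≈ -0.19643)
l*9 - 38 = -11/56*9 - 38 = -99/56 - 38 = -2227/56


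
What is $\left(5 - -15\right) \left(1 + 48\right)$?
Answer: $980$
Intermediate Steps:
$\left(5 - -15\right) \left(1 + 48\right) = \left(5 + 15\right) 49 = 20 \cdot 49 = 980$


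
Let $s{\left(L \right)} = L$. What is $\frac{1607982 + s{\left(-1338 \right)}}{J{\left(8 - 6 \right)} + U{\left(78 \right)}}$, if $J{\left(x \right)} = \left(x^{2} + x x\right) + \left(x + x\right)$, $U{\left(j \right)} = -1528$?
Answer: $- \frac{401661}{379} \approx -1059.8$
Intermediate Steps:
$J{\left(x \right)} = 2 x + 2 x^{2}$ ($J{\left(x \right)} = \left(x^{2} + x^{2}\right) + 2 x = 2 x^{2} + 2 x = 2 x + 2 x^{2}$)
$\frac{1607982 + s{\left(-1338 \right)}}{J{\left(8 - 6 \right)} + U{\left(78 \right)}} = \frac{1607982 - 1338}{2 \left(8 - 6\right) \left(1 + \left(8 - 6\right)\right) - 1528} = \frac{1606644}{2 \left(8 - 6\right) \left(1 + \left(8 - 6\right)\right) - 1528} = \frac{1606644}{2 \cdot 2 \left(1 + 2\right) - 1528} = \frac{1606644}{2 \cdot 2 \cdot 3 - 1528} = \frac{1606644}{12 - 1528} = \frac{1606644}{-1516} = 1606644 \left(- \frac{1}{1516}\right) = - \frac{401661}{379}$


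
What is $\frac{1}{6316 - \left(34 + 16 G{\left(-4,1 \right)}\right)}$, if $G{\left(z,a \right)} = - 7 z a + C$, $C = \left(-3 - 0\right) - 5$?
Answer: $\frac{1}{5962} \approx 0.00016773$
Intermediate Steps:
$C = -8$ ($C = \left(-3 + 0\right) - 5 = -3 - 5 = -8$)
$G{\left(z,a \right)} = -8 - 7 a z$ ($G{\left(z,a \right)} = - 7 z a - 8 = - 7 a z - 8 = -8 - 7 a z$)
$\frac{1}{6316 - \left(34 + 16 G{\left(-4,1 \right)}\right)} = \frac{1}{6316 - \left(34 + 16 \left(-8 - 7 \left(-4\right)\right)\right)} = \frac{1}{6316 - \left(34 + 16 \left(-8 + 28\right)\right)} = \frac{1}{6316 - 354} = \frac{1}{5962}$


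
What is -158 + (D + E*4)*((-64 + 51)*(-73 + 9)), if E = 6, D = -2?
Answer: 18146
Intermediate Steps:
-158 + (D + E*4)*((-64 + 51)*(-73 + 9)) = -158 + (-2 + 6*4)*((-64 + 51)*(-73 + 9)) = -158 + (-2 + 24)*(-13*(-64)) = -158 + 22*832 = -158 + 18304 = 18146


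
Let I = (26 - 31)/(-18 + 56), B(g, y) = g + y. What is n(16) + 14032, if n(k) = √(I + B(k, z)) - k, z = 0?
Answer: 14016 + 3*√2546/38 ≈ 14020.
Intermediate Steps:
I = -5/38 ≈ -0.13158
n(k) = √(-5/38 + k) - k (n(k) = √(-5/38 + (k + 0)) - k = √(-5/38 + k) - k)
n(16) + 14032 = (-1*16 + √(-190 + 1444*16)/38) + 14032 = (-16 + √(-190 + 23104)/38) + 14032 = (-16 + √22914/38) + 14032 = (-16 + (3*√2546)/38) + 14032 = (-16 + 3*√2546/38) + 14032 = 14016 + 3*√2546/38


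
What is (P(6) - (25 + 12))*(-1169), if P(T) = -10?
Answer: 54943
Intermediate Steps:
(P(6) - (25 + 12))*(-1169) = (-10 - (25 + 12))*(-1169) = (-10 - 1*37)*(-1169) = (-10 - 37)*(-1169) = -47*(-1169) = 54943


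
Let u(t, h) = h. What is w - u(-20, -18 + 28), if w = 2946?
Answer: 2936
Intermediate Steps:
w - u(-20, -18 + 28) = 2946 - (-18 + 28) = 2946 - 1*10 = 2946 - 10 = 2936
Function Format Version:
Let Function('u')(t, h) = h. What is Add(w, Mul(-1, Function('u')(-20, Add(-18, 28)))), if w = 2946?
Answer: 2936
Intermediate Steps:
Add(w, Mul(-1, Function('u')(-20, Add(-18, 28)))) = Add(2946, Mul(-1, Add(-18, 28))) = Add(2946, Mul(-1, 10)) = Add(2946, -10) = 2936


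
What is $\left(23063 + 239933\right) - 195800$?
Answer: $67196$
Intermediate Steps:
$\left(23063 + 239933\right) - 195800 = 262996 - 195800 = 67196$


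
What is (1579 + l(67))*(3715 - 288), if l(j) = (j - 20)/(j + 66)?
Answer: 719855058/133 ≈ 5.4124e+6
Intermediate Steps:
l(j) = (-20 + j)/(66 + j)
(1579 + l(67))*(3715 - 288) = (1579 + (-20 + 67)/(66 + 67))*(3715 - 288) = (1579 + 47/133)*3427 = (210054/133)*3427 = 719855058/133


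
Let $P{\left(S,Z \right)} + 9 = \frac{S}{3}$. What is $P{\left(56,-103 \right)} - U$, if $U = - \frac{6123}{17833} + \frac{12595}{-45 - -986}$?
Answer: $- \frac{169889939}{50342559} \approx -3.3747$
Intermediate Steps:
$P{\left(S,Z \right)} = -9 + \frac{S}{3}$
$U = \frac{218844892}{16780853}$ ($U = \left(-6123\right) \frac{1}{17833} + \frac{12595}{-45 + 986} = - \frac{6123}{17833} + \frac{12595}{941} = \frac{218844892}{16780853} \approx 13.041$)
$P{\left(56,-103 \right)} - U = \left(-9 + \frac{1}{3} \cdot 56\right) - \frac{218844892}{16780853} = \left(-9 + \frac{56}{3}\right) - \frac{218844892}{16780853} = \frac{29}{3} - \frac{218844892}{16780853} = - \frac{169889939}{50342559}$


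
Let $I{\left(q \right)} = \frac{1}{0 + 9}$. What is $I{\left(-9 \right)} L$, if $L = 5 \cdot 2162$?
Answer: $\frac{10810}{9} \approx 1201.1$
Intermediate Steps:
$L = 10810$
$I{\left(q \right)} = \frac{1}{9}$
$I{\left(-9 \right)} L = \frac{1}{9} \cdot 10810 = \frac{10810}{9}$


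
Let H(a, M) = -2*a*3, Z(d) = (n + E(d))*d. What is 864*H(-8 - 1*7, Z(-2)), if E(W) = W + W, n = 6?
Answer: 77760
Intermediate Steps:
E(W) = 2*W
Z(d) = d*(6 + 2*d) (Z(d) = (6 + 2*d)*d = d*(6 + 2*d))
H(a, M) = -6*a
864*H(-8 - 1*7, Z(-2)) = 864*(-6*(-8 - 1*7)) = 864*(-6*(-8 - 7)) = 864*(-6*(-15)) = 864*90 = 77760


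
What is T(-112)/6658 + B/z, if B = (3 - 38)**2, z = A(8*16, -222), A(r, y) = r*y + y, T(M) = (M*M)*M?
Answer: -20121242057/95335902 ≈ -211.06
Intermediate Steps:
T(M) = M**3 (T(M) = M**2*M = M**3)
A(r, y) = y + r*y
z = -28638 (z = -222*(1 + 8*16) = -222*(1 + 128) = -222*129 = -28638)
B = 1225 (B = (-35)**2 = 1225)
T(-112)/6658 + B/z = (-112)**3/6658 + 1225/(-28638) = -1404928*1/6658 + 1225*(-1/28638) = -702464/3329 - 1225/28638 = -20121242057/95335902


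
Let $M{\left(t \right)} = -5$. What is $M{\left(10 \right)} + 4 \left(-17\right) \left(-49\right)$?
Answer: $3327$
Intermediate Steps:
$M{\left(10 \right)} + 4 \left(-17\right) \left(-49\right) = -5 + 4 \left(-17\right) \left(-49\right) = -5 - -3332 = -5 + 3332 = 3327$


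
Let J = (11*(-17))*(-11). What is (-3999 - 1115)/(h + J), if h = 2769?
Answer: -2557/2413 ≈ -1.0597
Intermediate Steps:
J = 2057 (J = -187*(-11) = 2057)
(-3999 - 1115)/(h + J) = (-3999 - 1115)/(2769 + 2057) = -5114/4826 = -5114*1/4826 = -2557/2413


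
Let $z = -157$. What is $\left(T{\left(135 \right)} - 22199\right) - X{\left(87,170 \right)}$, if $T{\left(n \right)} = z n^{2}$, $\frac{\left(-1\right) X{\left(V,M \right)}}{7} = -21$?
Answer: $-2883671$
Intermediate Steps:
$X{\left(V,M \right)} = 147$ ($X{\left(V,M \right)} = \left(-7\right) \left(-21\right) = 147$)
$T{\left(n \right)} = - 157 n^{2}$
$\left(T{\left(135 \right)} - 22199\right) - X{\left(87,170 \right)} = \left(- 157 \cdot 135^{2} - 22199\right) - 147 = \left(\left(-157\right) 18225 - 22199\right) - 147 = \left(-2861325 - 22199\right) - 147 = -2883524 - 147 = -2883671$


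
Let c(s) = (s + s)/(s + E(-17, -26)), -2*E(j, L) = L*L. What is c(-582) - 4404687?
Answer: -1013077719/230 ≈ -4.4047e+6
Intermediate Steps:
E(j, L) = -L²/2 (E(j, L) = -L*L/2 = -L²/2)
c(s) = 2*s/(-338 + s) (c(s) = (s + s)/(s - ½*(-26)²) = (2*s)/(s - ½*676) = (2*s)/(s - 338) = (2*s)/(-338 + s) = 2*s/(-338 + s))
c(-582) - 4404687 = 2*(-582)/(-338 - 582) - 4404687 = 2*(-582)/(-920) - 4404687 = 2*(-582)*(-1/920) - 4404687 = 291/230 - 4404687 = -1013077719/230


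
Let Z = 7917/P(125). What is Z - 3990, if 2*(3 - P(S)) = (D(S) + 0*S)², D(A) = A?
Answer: -62335644/15619 ≈ -3991.0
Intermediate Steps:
P(S) = 3 - S²/2 (P(S) = 3 - (S + 0*S)²/2 = 3 - (S + 0)²/2 = 3 - S²/2)
Z = -15834/15619 (Z = 7917/(3 - ½*125²) = 7917/(3 - ½*15625) = 7917/(3 - 15625/2) = 7917/(-15619/2) = 7917*(-2/15619) = -15834/15619 ≈ -1.0138)
Z - 3990 = -15834/15619 - 3990 = -62335644/15619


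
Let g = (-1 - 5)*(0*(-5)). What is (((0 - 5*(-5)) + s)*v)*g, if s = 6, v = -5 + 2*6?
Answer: 0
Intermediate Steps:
v = 7 (v = -5 + 12 = 7)
g = 0 (g = -6*0 = 0)
(((0 - 5*(-5)) + s)*v)*g = (((0 - 5*(-5)) + 6)*7)*0 = (((0 + 25) + 6)*7)*0 = ((25 + 6)*7)*0 = (31*7)*0 = 217*0 = 0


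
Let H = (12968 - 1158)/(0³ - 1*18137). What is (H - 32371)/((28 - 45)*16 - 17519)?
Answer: 587124637/322675367 ≈ 1.8196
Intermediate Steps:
H = -11810/18137 (H = 11810/(0 - 18137) = 11810/(-18137) = 11810*(-1/18137) = -11810/18137 ≈ -0.65116)
(H - 32371)/((28 - 45)*16 - 17519) = (-11810/18137 - 32371)/((28 - 45)*16 - 17519) = -587124637/(18137*(-17*16 - 17519)) = -587124637/(18137*(-272 - 17519)) = -587124637/18137/(-17791) = -587124637/18137*(-1/17791) = 587124637/322675367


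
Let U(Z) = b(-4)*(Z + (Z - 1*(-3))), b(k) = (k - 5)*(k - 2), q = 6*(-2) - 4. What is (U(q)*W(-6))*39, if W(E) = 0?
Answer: 0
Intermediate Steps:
q = -16 (q = -12 - 4 = -16)
b(k) = (-5 + k)*(-2 + k)
U(Z) = 162 + 108*Z (U(Z) = (10 + (-4)² - 7*(-4))*(Z + (Z - 1*(-3))) = (10 + 16 + 28)*(Z + (Z + 3)) = 54*(Z + (3 + Z)) = 54*(3 + 2*Z) = 162 + 108*Z)
(U(q)*W(-6))*39 = ((162 + 108*(-16))*0)*39 = ((162 - 1728)*0)*39 = -1566*0*39 = 0*39 = 0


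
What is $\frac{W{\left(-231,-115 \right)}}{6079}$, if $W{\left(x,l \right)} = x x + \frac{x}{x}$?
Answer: $\frac{53362}{6079} \approx 8.7781$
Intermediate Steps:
$W{\left(x,l \right)} = 1 + x^{2}$ ($W{\left(x,l \right)} = x^{2} + 1 = 1 + x^{2}$)
$\frac{W{\left(-231,-115 \right)}}{6079} = \frac{1 + \left(-231\right)^{2}}{6079} = \left(1 + 53361\right) \frac{1}{6079} = 53362 \cdot \frac{1}{6079} = \frac{53362}{6079}$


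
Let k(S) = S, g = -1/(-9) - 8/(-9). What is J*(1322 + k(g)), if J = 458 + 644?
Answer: 1457946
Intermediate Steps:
J = 1102
g = 1 (g = -1*(-⅑) - 8*(-⅑) = ⅑ + 8/9 = 1)
J*(1322 + k(g)) = 1102*(1322 + 1) = 1102*1323 = 1457946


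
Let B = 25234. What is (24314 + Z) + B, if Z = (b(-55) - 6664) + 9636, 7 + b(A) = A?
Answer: 52458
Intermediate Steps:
b(A) = -7 + A
Z = 2910 (Z = ((-7 - 55) - 6664) + 9636 = (-62 - 6664) + 9636 = -6726 + 9636 = 2910)
(24314 + Z) + B = (24314 + 2910) + 25234 = 27224 + 25234 = 52458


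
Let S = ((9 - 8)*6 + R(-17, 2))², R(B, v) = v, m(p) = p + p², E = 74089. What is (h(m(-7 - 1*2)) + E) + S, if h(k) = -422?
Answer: 73731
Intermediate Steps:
S = 64 (S = ((9 - 8)*6 + 2)² = (1*6 + 2)² = (6 + 2)² = 8² = 64)
(h(m(-7 - 1*2)) + E) + S = (-422 + 74089) + 64 = 73667 + 64 = 73731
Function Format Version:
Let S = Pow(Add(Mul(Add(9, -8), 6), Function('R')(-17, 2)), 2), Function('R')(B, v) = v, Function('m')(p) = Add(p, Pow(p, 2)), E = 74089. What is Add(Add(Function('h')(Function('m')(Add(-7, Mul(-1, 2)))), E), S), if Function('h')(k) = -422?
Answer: 73731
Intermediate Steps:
S = 64 (S = Pow(Add(Mul(Add(9, -8), 6), 2), 2) = Pow(Add(Mul(1, 6), 2), 2) = Pow(Add(6, 2), 2) = Pow(8, 2) = 64)
Add(Add(Function('h')(Function('m')(Add(-7, Mul(-1, 2)))), E), S) = Add(Add(-422, 74089), 64) = Add(73667, 64) = 73731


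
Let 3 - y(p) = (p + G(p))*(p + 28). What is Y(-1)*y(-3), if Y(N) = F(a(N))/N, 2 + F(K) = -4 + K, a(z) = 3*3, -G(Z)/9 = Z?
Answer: 1791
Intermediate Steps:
G(Z) = -9*Z
a(z) = 9
F(K) = -6 + K (F(K) = -2 + (-4 + K) = -6 + K)
y(p) = 3 + 8*p*(28 + p) (y(p) = 3 - (p - 9*p)*(p + 28) = 3 - (-8*p)*(28 + p) = 3 - (-8)*p*(28 + p) = 3 + 8*p*(28 + p))
Y(N) = 3/N (Y(N) = (-6 + 9)/N = 3/N)
Y(-1)*y(-3) = (3/(-1))*(3 + 8*(-3)² + 224*(-3)) = (3*(-1))*(3 + 8*9 - 672) = -3*(3 + 72 - 672) = -3*(-597) = 1791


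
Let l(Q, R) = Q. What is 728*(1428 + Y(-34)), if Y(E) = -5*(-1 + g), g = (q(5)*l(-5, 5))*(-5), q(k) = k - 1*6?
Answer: 1134224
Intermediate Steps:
q(k) = -6 + k (q(k) = k - 6 = -6 + k)
g = -25 (g = ((-6 + 5)*(-5))*(-5) = -1*(-5)*(-5) = 5*(-5) = -25)
Y(E) = 130 (Y(E) = -5*(-1 - 25) = -5*(-26) = 130)
728*(1428 + Y(-34)) = 728*(1428 + 130) = 728*1558 = 1134224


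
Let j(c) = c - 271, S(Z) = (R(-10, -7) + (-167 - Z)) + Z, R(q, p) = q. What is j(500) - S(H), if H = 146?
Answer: 406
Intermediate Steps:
S(Z) = -177 (S(Z) = (-10 + (-167 - Z)) + Z = (-177 - Z) + Z = -177)
j(c) = -271 + c
j(500) - S(H) = (-271 + 500) - 1*(-177) = 229 + 177 = 406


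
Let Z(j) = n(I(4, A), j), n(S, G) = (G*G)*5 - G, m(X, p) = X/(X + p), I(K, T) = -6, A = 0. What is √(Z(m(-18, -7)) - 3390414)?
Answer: 2*I*√529751895/25 ≈ 1841.3*I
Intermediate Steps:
n(S, G) = -G + 5*G² (n(S, G) = G²*5 - G = 5*G² - G = -G + 5*G²)
Z(j) = j*(-1 + 5*j)
√(Z(m(-18, -7)) - 3390414) = √((-18/(-18 - 7))*(-1 + 5*(-18/(-18 - 7))) - 3390414) = √((-18/(-25))*(-1 + 5*(-18/(-25))) - 3390414) = √((-18*(-1/25))*(-1 + 5*(-18*(-1/25))) - 3390414) = √(18*(-1 + 5*(18/25))/25 - 3390414) = √(18*(-1 + 18/5)/25 - 3390414) = √((18/25)*(13/5) - 3390414) = √(234/125 - 3390414) = √(-423801516/125) = 2*I*√529751895/25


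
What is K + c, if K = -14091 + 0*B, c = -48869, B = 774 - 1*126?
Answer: -62960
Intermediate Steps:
B = 648 (B = 774 - 126 = 648)
K = -14091 (K = -14091 + 0*648 = -14091 + 0 = -14091)
K + c = -14091 - 48869 = -62960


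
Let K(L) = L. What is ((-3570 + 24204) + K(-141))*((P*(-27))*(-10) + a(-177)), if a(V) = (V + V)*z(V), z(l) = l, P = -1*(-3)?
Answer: 1300649724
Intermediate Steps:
P = 3
a(V) = 2*V² (a(V) = (V + V)*V = (2*V)*V = 2*V²)
((-3570 + 24204) + K(-141))*((P*(-27))*(-10) + a(-177)) = ((-3570 + 24204) - 141)*((3*(-27))*(-10) + 2*(-177)²) = (20634 - 141)*(-81*(-10) + 2*31329) = 20493*(810 + 62658) = 20493*63468 = 1300649724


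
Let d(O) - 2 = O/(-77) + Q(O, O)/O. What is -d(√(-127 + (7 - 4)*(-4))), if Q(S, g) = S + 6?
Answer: -3 + 601*I*√139/10703 ≈ -3.0 + 0.66203*I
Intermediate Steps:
Q(S, g) = 6 + S
d(O) = 2 - O/77 + (6 + O)/O (d(O) = 2 + (O/(-77) + (6 + O)/O) = 2 + (O*(-1/77) + (6 + O)/O) = 2 + (-O/77 + (6 + O)/O) = 2 - O/77 + (6 + O)/O)
-d(√(-127 + (7 - 4)*(-4))) = -(3 + 6/(√(-127 + (7 - 4)*(-4))) - √(-127 + (7 - 4)*(-4))/77) = -(3 + 6/(√(-127 + 3*(-4))) - √(-127 + 3*(-4))/77) = -(3 + 6/(√(-127 - 12)) - √(-127 - 12)/77) = -(3 + 6/(√(-139)) - I*√139/77) = -(3 + 6/((I*√139)) - I*√139/77) = -(3 + 6*(-I*√139/139) - I*√139/77) = -(3 - 6*I*√139/139 - I*√139/77) = -(3 - 601*I*√139/10703) = -3 + 601*I*√139/10703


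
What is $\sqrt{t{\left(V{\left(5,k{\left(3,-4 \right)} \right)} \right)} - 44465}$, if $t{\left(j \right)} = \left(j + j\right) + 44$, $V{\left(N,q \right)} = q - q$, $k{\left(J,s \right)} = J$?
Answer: $i \sqrt{44421} \approx 210.76 i$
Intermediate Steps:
$V{\left(N,q \right)} = 0$
$t{\left(j \right)} = 44 + 2 j$ ($t{\left(j \right)} = 2 j + 44 = 44 + 2 j$)
$\sqrt{t{\left(V{\left(5,k{\left(3,-4 \right)} \right)} \right)} - 44465} = \sqrt{\left(44 + 2 \cdot 0\right) - 44465} = \sqrt{\left(44 + 0\right) - 44465} = \sqrt{44 - 44465} = \sqrt{-44421} = i \sqrt{44421}$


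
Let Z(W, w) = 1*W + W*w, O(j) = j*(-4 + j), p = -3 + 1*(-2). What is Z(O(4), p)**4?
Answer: 0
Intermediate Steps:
p = -5 (p = -3 - 2 = -5)
Z(W, w) = W + W*w
Z(O(4), p)**4 = ((4*(-4 + 4))*(1 - 5))**4 = ((4*0)*(-4))**4 = (0*(-4))**4 = 0**4 = 0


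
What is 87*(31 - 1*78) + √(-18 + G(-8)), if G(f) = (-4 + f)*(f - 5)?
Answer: -4089 + √138 ≈ -4077.3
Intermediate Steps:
G(f) = (-5 + f)*(-4 + f) (G(f) = (-4 + f)*(-5 + f) = (-5 + f)*(-4 + f))
87*(31 - 1*78) + √(-18 + G(-8)) = 87*(31 - 1*78) + √(-18 + (20 + (-8)² - 9*(-8))) = 87*(31 - 78) + √(-18 + (20 + 64 + 72)) = 87*(-47) + √(-18 + 156) = -4089 + √138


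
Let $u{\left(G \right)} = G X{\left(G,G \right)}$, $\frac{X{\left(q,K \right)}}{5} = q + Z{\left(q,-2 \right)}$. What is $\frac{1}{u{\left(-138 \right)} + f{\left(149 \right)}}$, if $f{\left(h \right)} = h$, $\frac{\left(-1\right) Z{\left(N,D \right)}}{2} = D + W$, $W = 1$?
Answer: $\frac{1}{93989} \approx 1.064 \cdot 10^{-5}$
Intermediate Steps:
$Z{\left(N,D \right)} = -2 - 2 D$ ($Z{\left(N,D \right)} = - 2 \left(D + 1\right) = - 2 \left(1 + D\right) = -2 - 2 D$)
$X{\left(q,K \right)} = 10 + 5 q$ ($X{\left(q,K \right)} = 5 \left(q - -2\right) = 5 \left(q + \left(-2 + 4\right)\right) = 5 \left(q + 2\right) = 5 \left(2 + q\right) = 10 + 5 q$)
$u{\left(G \right)} = G \left(10 + 5 G\right)$
$\frac{1}{u{\left(-138 \right)} + f{\left(149 \right)}} = \frac{1}{5 \left(-138\right) \left(2 - 138\right) + 149} = \frac{1}{5 \left(-138\right) \left(-136\right) + 149} = \frac{1}{93840 + 149} = \frac{1}{93989}$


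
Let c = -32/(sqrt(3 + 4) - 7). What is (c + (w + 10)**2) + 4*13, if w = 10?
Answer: 1372/3 + 16*sqrt(7)/21 ≈ 459.35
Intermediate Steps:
c = -32/(-7 + sqrt(7)) (c = -32/(sqrt(7) - 7) = -32/(-7 + sqrt(7)) ≈ 7.3491)
(c + (w + 10)**2) + 4*13 = ((16/3 + 16*sqrt(7)/21) + (10 + 10)**2) + 4*13 = ((16/3 + 16*sqrt(7)/21) + 20**2) + 52 = ((16/3 + 16*sqrt(7)/21) + 400) + 52 = (1216/3 + 16*sqrt(7)/21) + 52 = 1372/3 + 16*sqrt(7)/21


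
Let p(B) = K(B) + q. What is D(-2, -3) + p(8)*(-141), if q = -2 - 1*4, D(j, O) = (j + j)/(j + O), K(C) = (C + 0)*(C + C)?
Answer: -86006/5 ≈ -17201.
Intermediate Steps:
K(C) = 2*C² (K(C) = C*(2*C) = 2*C²)
D(j, O) = 2*j/(O + j) (D(j, O) = (2*j)/(O + j) = 2*j/(O + j))
q = -6 (q = -2 - 4 = -6)
p(B) = -6 + 2*B² (p(B) = 2*B² - 6 = -6 + 2*B²)
D(-2, -3) + p(8)*(-141) = 2*(-2)/(-3 - 2) + (-6 + 2*8²)*(-141) = 2*(-2)/(-5) + (-6 + 2*64)*(-141) = 2*(-2)*(-⅕) + (-6 + 128)*(-141) = ⅘ + 122*(-141) = ⅘ - 17202 = -86006/5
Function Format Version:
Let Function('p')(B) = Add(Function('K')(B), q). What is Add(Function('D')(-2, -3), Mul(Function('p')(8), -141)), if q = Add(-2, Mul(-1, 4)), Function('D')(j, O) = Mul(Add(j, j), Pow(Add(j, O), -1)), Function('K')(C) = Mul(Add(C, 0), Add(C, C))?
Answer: Rational(-86006, 5) ≈ -17201.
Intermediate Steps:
Function('K')(C) = Mul(2, Pow(C, 2)) (Function('K')(C) = Mul(C, Mul(2, C)) = Mul(2, Pow(C, 2)))
Function('D')(j, O) = Mul(2, j, Pow(Add(O, j), -1)) (Function('D')(j, O) = Mul(Mul(2, j), Pow(Add(O, j), -1)) = Mul(2, j, Pow(Add(O, j), -1)))
q = -6 (q = Add(-2, -4) = -6)
Function('p')(B) = Add(-6, Mul(2, Pow(B, 2))) (Function('p')(B) = Add(Mul(2, Pow(B, 2)), -6) = Add(-6, Mul(2, Pow(B, 2))))
Add(Function('D')(-2, -3), Mul(Function('p')(8), -141)) = Add(Mul(2, -2, Pow(Add(-3, -2), -1)), Mul(Add(-6, Mul(2, Pow(8, 2))), -141)) = Add(Mul(2, -2, Pow(-5, -1)), Mul(Add(-6, Mul(2, 64)), -141)) = Add(Mul(2, -2, Rational(-1, 5)), Mul(Add(-6, 128), -141)) = Add(Rational(4, 5), Mul(122, -141)) = Add(Rational(4, 5), -17202) = Rational(-86006, 5)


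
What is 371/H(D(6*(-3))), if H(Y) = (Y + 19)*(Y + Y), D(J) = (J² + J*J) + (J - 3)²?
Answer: 371/2413224 ≈ 0.00015374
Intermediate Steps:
D(J) = (-3 + J)² + 2*J² (D(J) = (J² + J²) + (-3 + J)² = 2*J² + (-3 + J)² = (-3 + J)² + 2*J²)
H(Y) = 2*Y*(19 + Y) (H(Y) = (19 + Y)*(2*Y) = 2*Y*(19 + Y))
371/H(D(6*(-3))) = 371/((2*((-3 + 6*(-3))² + 2*(6*(-3))²)*(19 + ((-3 + 6*(-3))² + 2*(6*(-3))²)))) = 371/((2*((-3 - 18)² + 2*(-18)²)*(19 + ((-3 - 18)² + 2*(-18)²)))) = 371/((2*((-21)² + 2*324)*(19 + ((-21)² + 2*324)))) = 371/((2*(441 + 648)*(19 + (441 + 648)))) = 371/((2*1089*(19 + 1089))) = 371/((2*1089*1108)) = 371/2413224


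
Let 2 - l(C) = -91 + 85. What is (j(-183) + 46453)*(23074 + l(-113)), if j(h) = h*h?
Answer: 1845221244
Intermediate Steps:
j(h) = h²
l(C) = 8 (l(C) = 2 - (-91 + 85) = 2 - 1*(-6) = 2 + 6 = 8)
(j(-183) + 46453)*(23074 + l(-113)) = ((-183)² + 46453)*(23074 + 8) = (33489 + 46453)*23082 = 79942*23082 = 1845221244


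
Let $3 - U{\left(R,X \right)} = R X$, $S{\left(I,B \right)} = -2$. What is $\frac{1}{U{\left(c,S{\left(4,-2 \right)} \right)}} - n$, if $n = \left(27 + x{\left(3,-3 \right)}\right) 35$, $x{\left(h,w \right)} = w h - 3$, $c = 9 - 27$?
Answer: $- \frac{17326}{33} \approx -525.03$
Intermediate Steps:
$c = -18$ ($c = 9 - 27 = -18$)
$x{\left(h,w \right)} = -3 + h w$ ($x{\left(h,w \right)} = h w - 3 = -3 + h w$)
$U{\left(R,X \right)} = 3 - R X$
$n = 525$ ($n = \left(27 + \left(-3 + 3 \left(-3\right)\right)\right) 35 = \left(27 - 12\right) 35 = 15 \cdot 35 = 525$)
$\frac{1}{U{\left(c,S{\left(4,-2 \right)} \right)}} - n = \frac{1}{3 - \left(-18\right) \left(-2\right)} - 525 = \frac{1}{3 - 36} - 525 = \frac{1}{-33} - 525 = - \frac{1}{33} - 525 = - \frac{17326}{33}$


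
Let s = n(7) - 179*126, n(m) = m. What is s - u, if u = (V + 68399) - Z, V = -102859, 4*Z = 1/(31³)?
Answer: 1419600733/119164 ≈ 11913.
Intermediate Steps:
Z = 1/119164 (Z = 1/(4*(31³)) = (¼)/29791 = (¼)*(1/29791) = 1/119164 ≈ 8.3918e-6)
s = -22547 (s = 7 - 179*126 = 7 - 22554 = -22547)
u = -4106391441/119164 (u = (-102859 + 68399) - 1*1/119164 = -34460 - 1/119164 = -4106391441/119164 ≈ -34460.)
s - u = -22547 - 1*(-4106391441/119164) = -22547 + 4106391441/119164 = 1419600733/119164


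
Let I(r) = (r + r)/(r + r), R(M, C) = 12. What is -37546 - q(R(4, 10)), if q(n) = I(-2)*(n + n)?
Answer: -37570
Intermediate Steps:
I(r) = 1 (I(r) = (2*r)/((2*r)) = (2*r)*(1/(2*r)) = 1)
q(n) = 2*n (q(n) = 1*(n + n) = 1*(2*n) = 2*n)
-37546 - q(R(4, 10)) = -37546 - 2*12 = -37546 - 1*24 = -37546 - 24 = -37570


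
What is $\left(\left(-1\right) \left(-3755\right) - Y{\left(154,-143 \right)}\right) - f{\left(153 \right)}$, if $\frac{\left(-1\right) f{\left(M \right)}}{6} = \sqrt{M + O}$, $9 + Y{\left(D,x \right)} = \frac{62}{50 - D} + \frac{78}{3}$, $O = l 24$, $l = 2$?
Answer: $\frac{194407}{52} + 6 \sqrt{201} \approx 3823.7$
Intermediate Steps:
$O = 48$ ($O = 2 \cdot 24 = 48$)
$Y{\left(D,x \right)} = 17 + \frac{62}{50 - D}$ ($Y{\left(D,x \right)} = -9 + \left(\frac{62}{50 - D} + \frac{78}{3}\right) = -9 + \left(\frac{62}{50 - D} + 78 \cdot \frac{1}{3}\right) = -9 + \left(\frac{62}{50 - D} + 26\right) = -9 + \left(26 + \frac{62}{50 - D}\right) = 17 + \frac{62}{50 - D}$)
$f{\left(M \right)} = - 6 \sqrt{48 + M}$ ($f{\left(M \right)} = - 6 \sqrt{M + 48} = - 6 \sqrt{48 + M}$)
$\left(\left(-1\right) \left(-3755\right) - Y{\left(154,-143 \right)}\right) - f{\left(153 \right)} = \left(\left(-1\right) \left(-3755\right) - \frac{-912 + 17 \cdot 154}{-50 + 154}\right) - - 6 \sqrt{48 + 153} = \left(3755 - \frac{-912 + 2618}{104}\right) - - 6 \sqrt{201} = \left(3755 - \frac{1}{104} \cdot 1706\right) + 6 \sqrt{201} = \left(3755 - \frac{853}{52}\right) + 6 \sqrt{201} = \frac{194407}{52} + 6 \sqrt{201}$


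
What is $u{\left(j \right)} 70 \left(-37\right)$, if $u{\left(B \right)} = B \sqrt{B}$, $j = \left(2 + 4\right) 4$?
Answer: $- 124320 \sqrt{6} \approx -3.0452 \cdot 10^{5}$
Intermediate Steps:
$j = 24$ ($j = 6 \cdot 4 = 24$)
$u{\left(B \right)} = B^{\frac{3}{2}}$
$u{\left(j \right)} 70 \left(-37\right) = 24^{\frac{3}{2}} \cdot 70 \left(-37\right) = 48 \sqrt{6} \cdot 70 \left(-37\right) = 3360 \sqrt{6} \left(-37\right) = - 124320 \sqrt{6}$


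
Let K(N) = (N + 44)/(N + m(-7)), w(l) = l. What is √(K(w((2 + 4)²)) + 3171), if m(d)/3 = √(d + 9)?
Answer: √(342708 + 28539*√2)/(3*√(12 + √2)) ≈ 56.329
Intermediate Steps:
m(d) = 3*√(9 + d) (m(d) = 3*√(d + 9) = 3*√(9 + d))
K(N) = (44 + N)/(N + 3*√2) (K(N) = (N + 44)/(N + 3*√(9 - 7)) = (44 + N)/(N + 3*√2))
√(K(w((2 + 4)²)) + 3171) = √((44 + (2 + 4)²)/((2 + 4)² + 3*√2) + 3171) = √((44 + 6²)/(6² + 3*√2) + 3171) = √((44 + 36)/(36 + 3*√2) + 3171) = √(80/(36 + 3*√2) + 3171) = √(3171 + 80/(36 + 3*√2))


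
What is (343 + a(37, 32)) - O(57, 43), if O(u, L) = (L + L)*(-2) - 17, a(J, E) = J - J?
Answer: 532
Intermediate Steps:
a(J, E) = 0
O(u, L) = -17 - 4*L (O(u, L) = (2*L)*(-2) - 17 = -4*L - 17 = -17 - 4*L)
(343 + a(37, 32)) - O(57, 43) = (343 + 0) - (-17 - 4*43) = 343 - (-17 - 172) = 343 - 1*(-189) = 343 + 189 = 532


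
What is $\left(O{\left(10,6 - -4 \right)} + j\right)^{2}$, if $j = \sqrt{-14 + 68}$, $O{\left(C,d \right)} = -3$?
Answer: $63 - 18 \sqrt{6} \approx 18.909$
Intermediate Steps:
$j = 3 \sqrt{6}$ ($j = \sqrt{54} = 3 \sqrt{6} \approx 7.3485$)
$\left(O{\left(10,6 - -4 \right)} + j\right)^{2} = \left(-3 + 3 \sqrt{6}\right)^{2}$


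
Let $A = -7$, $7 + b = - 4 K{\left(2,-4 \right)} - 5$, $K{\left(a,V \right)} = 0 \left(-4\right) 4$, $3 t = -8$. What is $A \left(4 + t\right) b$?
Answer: $112$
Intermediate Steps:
$t = - \frac{8}{3}$ ($t = \frac{1}{3} \left(-8\right) = - \frac{8}{3} \approx -2.6667$)
$K{\left(a,V \right)} = 0$ ($K{\left(a,V \right)} = 0 \cdot 4 = 0$)
$b = -12$ ($b = -7 - 5 = -12$)
$A \left(4 + t\right) b = - 7 \left(4 - \frac{8}{3}\right) \left(-12\right) = \left(-7\right) \frac{4}{3} \left(-12\right) = \left(- \frac{28}{3}\right) \left(-12\right) = 112$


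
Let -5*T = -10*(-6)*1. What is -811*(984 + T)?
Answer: -788292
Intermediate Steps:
T = -12 (T = -(-10*(-6))/5 = -12 ≈ -12.000)
-811*(984 + T) = -811*(984 - 12) = -811*972 = -788292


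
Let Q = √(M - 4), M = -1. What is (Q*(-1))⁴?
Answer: 25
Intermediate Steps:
Q = I*√5 (Q = √(-1 - 4) = √(-5) = I*√5 ≈ 2.2361*I)
(Q*(-1))⁴ = ((I*√5)*(-1))⁴ = (-I*√5)⁴ = 25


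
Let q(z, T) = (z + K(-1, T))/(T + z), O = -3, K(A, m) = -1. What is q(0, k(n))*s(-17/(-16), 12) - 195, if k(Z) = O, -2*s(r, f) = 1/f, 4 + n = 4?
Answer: -14041/72 ≈ -195.01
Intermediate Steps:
n = 0 (n = -4 + 4 = 0)
s(r, f) = -1/(2*f)
k(Z) = -3
q(z, T) = (-1 + z)/(T + z) (q(z, T) = (z - 1)/(T + z) = (-1 + z)/(T + z))
q(0, k(n))*s(-17/(-16), 12) - 195 = ((-1 + 0)/(-3 + 0))*(-1/2/12) - 195 = (-1/(-3))*(-1/2*1/12) - 195 = -1/3*(-1)*(-1/24) - 195 = (1/3)*(-1/24) - 195 = -1/72 - 195 = -14041/72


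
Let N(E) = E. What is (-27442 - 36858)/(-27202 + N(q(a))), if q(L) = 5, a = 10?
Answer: 64300/27197 ≈ 2.3642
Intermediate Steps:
(-27442 - 36858)/(-27202 + N(q(a))) = (-27442 - 36858)/(-27202 + 5) = -64300/(-27197) = -64300*(-1/27197) = 64300/27197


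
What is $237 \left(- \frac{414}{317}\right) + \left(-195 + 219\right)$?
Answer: $- \frac{90510}{317} \approx -285.52$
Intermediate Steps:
$237 \left(- \frac{414}{317}\right) + \left(-195 + 219\right) = 237 \left(\left(-414\right) \frac{1}{317}\right) + 24 = 237 \left(- \frac{414}{317}\right) + 24 = - \frac{98118}{317} + 24 = - \frac{90510}{317}$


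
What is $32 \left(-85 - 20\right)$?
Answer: $-3360$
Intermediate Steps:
$32 \left(-85 - 20\right) = 32 \left(-105\right) = -3360$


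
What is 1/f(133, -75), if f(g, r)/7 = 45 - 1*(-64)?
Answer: 1/763 ≈ 0.0013106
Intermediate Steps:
f(g, r) = 763 (f(g, r) = 7*(45 - 1*(-64)) = 7*(45 + 64) = 7*109 = 763)
1/f(133, -75) = 1/763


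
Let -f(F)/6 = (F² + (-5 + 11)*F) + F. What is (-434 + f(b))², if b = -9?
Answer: 293764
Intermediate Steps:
f(F) = -42*F - 6*F² (f(F) = -6*((F² + (-5 + 11)*F) + F) = -6*((F² + 6*F) + F) = -6*(F² + 7*F) = -42*F - 6*F²)
(-434 + f(b))² = (-434 - 6*(-9)*(7 - 9))² = (-434 - 6*(-9)*(-2))² = (-434 - 108)² = (-542)² = 293764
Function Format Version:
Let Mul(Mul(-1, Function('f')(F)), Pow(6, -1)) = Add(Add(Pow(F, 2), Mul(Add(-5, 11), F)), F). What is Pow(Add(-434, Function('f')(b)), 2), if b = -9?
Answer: 293764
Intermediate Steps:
Function('f')(F) = Add(Mul(-42, F), Mul(-6, Pow(F, 2))) (Function('f')(F) = Mul(-6, Add(Add(Pow(F, 2), Mul(Add(-5, 11), F)), F)) = Mul(-6, Add(Add(Pow(F, 2), Mul(6, F)), F)) = Mul(-6, Add(Pow(F, 2), Mul(7, F))) = Add(Mul(-42, F), Mul(-6, Pow(F, 2))))
Pow(Add(-434, Function('f')(b)), 2) = Pow(Add(-434, Mul(-6, -9, Add(7, -9))), 2) = Pow(Add(-434, Mul(-6, -9, -2)), 2) = Pow(Add(-434, -108), 2) = Pow(-542, 2) = 293764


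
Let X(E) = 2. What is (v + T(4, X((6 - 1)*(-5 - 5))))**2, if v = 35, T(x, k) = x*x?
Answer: 2601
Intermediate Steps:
T(x, k) = x**2
(v + T(4, X((6 - 1)*(-5 - 5))))**2 = (35 + 4**2)**2 = (35 + 16)**2 = 51**2 = 2601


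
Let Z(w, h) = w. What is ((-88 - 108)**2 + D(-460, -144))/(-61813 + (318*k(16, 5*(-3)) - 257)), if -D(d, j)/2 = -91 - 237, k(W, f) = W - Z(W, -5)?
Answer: -6512/10345 ≈ -0.62948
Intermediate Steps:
k(W, f) = 0 (k(W, f) = W - W = 0)
D(d, j) = 656 (D(d, j) = -2*(-91 - 237) = -2*(-328) = 656)
((-88 - 108)**2 + D(-460, -144))/(-61813 + (318*k(16, 5*(-3)) - 257)) = ((-88 - 108)**2 + 656)/(-61813 + (318*0 - 257)) = ((-196)**2 + 656)/(-61813 + (0 - 257)) = (38416 + 656)/(-61813 - 257) = 39072/(-62070) = 39072*(-1/62070) = -6512/10345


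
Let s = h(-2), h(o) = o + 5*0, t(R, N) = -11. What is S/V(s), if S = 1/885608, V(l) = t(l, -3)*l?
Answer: 1/19483376 ≈ 5.1326e-8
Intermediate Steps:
h(o) = o (h(o) = o + 0 = o)
s = -2
V(l) = -11*l
S = 1/885608 ≈ 1.1292e-6
S/V(s) = 1/(885608*((-11*(-2)))) = (1/885608)/22 = (1/885608)*(1/22) = 1/19483376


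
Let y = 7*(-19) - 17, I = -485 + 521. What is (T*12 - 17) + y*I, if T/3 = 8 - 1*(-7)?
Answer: -4877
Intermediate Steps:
T = 45 (T = 3*(8 - 1*(-7)) = 3*(8 + 7) = 3*15 = 45)
I = 36
y = -150 (y = -133 - 17 = -150)
(T*12 - 17) + y*I = (45*12 - 17) - 150*36 = (540 - 17) - 5400 = 523 - 5400 = -4877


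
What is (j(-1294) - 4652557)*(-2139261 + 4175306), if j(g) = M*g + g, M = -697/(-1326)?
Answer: -369596562478220/39 ≈ -9.4768e+12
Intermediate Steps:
M = 41/78 (M = -697*(-1/1326) = 41/78 ≈ 0.52564)
j(g) = 119*g/78 (j(g) = 41*g/78 + g = 119*g/78)
(j(-1294) - 4652557)*(-2139261 + 4175306) = ((119/78)*(-1294) - 4652557)*(-2139261 + 4175306) = (-76993/39 - 4652557)*2036045 = -181526716/39*2036045 = -369596562478220/39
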